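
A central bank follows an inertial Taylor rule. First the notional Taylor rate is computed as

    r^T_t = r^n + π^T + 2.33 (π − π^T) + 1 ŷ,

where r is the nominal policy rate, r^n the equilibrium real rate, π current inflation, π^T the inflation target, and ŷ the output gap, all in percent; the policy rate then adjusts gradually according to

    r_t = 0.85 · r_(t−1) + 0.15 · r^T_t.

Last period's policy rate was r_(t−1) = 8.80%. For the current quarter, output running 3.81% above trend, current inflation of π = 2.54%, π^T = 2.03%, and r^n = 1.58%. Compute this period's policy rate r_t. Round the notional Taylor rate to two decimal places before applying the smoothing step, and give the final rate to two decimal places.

Output 3.81% above potential → ŷ = 3.81.
r^T_t = 1.58 + 2.03 + 2.33 × (2.54 − 2.03) + 1 × 3.81
   = 1.58 + 2.03 + 1.1883 + 3.81 = 8.61
r_t = 0.85 × 8.80 + 0.15 × 8.61 = 7.48 + 1.2915 = 8.77

8.77%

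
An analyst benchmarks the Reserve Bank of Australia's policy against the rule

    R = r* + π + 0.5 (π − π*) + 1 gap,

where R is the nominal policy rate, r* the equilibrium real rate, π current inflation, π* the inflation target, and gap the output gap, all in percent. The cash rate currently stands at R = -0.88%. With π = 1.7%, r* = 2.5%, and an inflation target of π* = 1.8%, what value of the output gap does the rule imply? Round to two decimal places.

1 gap = -0.88 − 2.5 − 1.7 − 0.5 × (1.7 − 1.8) = -5.03
gap = -5.03 / 1 = -5.03

-5.03%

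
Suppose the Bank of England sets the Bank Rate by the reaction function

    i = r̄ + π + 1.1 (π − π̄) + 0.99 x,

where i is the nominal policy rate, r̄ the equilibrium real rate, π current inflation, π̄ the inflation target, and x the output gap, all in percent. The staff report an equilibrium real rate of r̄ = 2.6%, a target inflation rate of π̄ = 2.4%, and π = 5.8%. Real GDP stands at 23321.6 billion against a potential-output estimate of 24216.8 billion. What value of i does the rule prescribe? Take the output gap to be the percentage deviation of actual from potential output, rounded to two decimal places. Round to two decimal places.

Output gap = 100 × (23321.6 − 24216.8) / 24216.8 = -3.70%.
i = 2.60 + 5.80 + 1.1 × (5.80 − 2.40) + 0.99 × (-3.70)
   = 2.60 + 5.8 + 3.74 − 3.663 = 8.48

8.48%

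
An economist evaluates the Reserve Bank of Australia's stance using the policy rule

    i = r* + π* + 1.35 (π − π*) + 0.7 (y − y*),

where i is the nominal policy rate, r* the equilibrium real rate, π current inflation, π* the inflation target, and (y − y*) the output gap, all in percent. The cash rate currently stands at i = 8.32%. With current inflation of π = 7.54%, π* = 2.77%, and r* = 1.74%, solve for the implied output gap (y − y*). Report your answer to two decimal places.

0.7 (y − y*) = 8.32 − 1.74 − 2.77 − 1.35 × (7.54 − 2.77) = -2.6295
(y − y*) = -2.6295 / 0.7 = -3.76

-3.76%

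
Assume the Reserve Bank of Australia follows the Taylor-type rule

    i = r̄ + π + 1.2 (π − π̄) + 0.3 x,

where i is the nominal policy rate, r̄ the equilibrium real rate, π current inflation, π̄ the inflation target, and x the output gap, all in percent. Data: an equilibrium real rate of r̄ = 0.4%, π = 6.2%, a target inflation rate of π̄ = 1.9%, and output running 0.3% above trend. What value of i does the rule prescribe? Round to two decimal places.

Output 0.3% above potential → x = 0.3.
i = 0.4 + 6.2 + 1.2 × (6.2 − 1.9) + 0.3 × 0.3
   = 0.4 + 6.2 + 5.16 + 0.09 = 11.85

11.85%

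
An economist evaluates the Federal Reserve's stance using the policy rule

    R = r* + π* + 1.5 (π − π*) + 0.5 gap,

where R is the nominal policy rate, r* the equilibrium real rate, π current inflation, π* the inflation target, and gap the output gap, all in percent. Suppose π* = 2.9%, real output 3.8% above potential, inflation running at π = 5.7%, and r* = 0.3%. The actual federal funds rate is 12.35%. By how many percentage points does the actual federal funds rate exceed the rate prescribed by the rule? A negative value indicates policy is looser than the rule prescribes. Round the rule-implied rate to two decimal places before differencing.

3.05 pp

Output 3.8% above potential → gap = 3.8.
R = 0.3 + 2.9 + 1.5 × (5.7 − 2.9) + 0.5 × 3.8
   = 0.3 + 2.9 + 4.2 + 1.9 = 9.30
Deviation = 12.35 − 9.30 = 3.05 pp.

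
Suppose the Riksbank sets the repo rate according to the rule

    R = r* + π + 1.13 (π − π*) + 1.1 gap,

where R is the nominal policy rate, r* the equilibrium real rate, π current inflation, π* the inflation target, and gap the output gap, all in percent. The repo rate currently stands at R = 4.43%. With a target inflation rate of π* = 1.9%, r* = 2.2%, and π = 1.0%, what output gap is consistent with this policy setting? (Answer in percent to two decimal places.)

2.04%

1.1 gap = 4.43 − 2.2 − 1.0 − 1.13 × (1.0 − 1.9) = 2.247
gap = 2.247 / 1.1 = 2.04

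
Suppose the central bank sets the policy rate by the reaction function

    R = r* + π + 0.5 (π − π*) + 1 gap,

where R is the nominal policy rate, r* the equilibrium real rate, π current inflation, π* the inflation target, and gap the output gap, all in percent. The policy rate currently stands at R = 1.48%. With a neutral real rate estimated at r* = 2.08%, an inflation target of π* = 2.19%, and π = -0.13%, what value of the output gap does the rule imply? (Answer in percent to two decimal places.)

0.69%

1 gap = 1.48 − 2.08 − (-0.13) − 0.5 × ((-0.13) − 2.19) = 0.69
gap = 0.69 / 1 = 0.69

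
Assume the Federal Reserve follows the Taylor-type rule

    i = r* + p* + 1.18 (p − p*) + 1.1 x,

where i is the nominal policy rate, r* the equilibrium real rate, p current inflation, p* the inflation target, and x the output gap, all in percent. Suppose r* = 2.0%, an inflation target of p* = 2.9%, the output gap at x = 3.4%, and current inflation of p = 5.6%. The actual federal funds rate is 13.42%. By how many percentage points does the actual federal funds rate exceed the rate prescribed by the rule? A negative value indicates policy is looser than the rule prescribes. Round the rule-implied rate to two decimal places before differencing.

i = 2.0 + 2.9 + 1.18 × (5.6 − 2.9) + 1.1 × 3.4
   = 2.0 + 2.9 + 3.186 + 3.74 = 11.83
Deviation = 13.42 − 11.83 = 1.59 pp.

1.59 pp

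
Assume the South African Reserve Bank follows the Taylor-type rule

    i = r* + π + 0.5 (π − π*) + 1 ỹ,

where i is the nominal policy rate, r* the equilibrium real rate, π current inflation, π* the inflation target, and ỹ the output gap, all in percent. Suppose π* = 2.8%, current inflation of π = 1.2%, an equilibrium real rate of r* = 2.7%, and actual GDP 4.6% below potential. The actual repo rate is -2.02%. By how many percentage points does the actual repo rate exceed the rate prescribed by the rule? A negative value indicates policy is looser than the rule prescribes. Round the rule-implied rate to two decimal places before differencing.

-0.52 pp

Output 4.6% below potential → ỹ = -4.6.
i = 2.7 + 1.2 + 0.5 × (1.2 − 2.8) + 1 × (-4.6)
   = 2.7 + 1.2 − 0.8 − 4.6 = -1.50
Deviation = -2.02 − (-1.50) = -0.52 pp.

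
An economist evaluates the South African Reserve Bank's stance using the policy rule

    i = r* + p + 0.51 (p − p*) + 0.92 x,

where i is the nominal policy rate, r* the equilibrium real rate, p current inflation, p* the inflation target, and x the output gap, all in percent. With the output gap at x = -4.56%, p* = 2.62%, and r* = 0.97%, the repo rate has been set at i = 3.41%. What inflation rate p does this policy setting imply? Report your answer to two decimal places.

5.28%

Collecting p: i = r* + (1 + 0.51) p − 0.51 p* + 0.92 x
1.51 p = 3.41 − 0.97 + 0.51 × 2.62 − 0.92 × (-4.56) = 7.9714
p = 7.9714 / 1.51 = 5.28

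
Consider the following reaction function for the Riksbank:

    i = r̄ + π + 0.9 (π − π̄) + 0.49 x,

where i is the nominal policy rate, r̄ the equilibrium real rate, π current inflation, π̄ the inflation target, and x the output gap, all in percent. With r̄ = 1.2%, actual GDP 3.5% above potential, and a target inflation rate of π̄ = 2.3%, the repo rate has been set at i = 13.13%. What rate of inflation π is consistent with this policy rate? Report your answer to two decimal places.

Output 3.5% above potential → x = 3.5.
Collecting π: i = r̄ + (1 + 0.9) π − 0.9 π̄ + 0.49 x
1.9 π = 13.13 − 1.2 + 0.9 × 2.3 − 0.49 × 3.5 = 12.285
π = 12.285 / 1.9 = 6.47

6.47%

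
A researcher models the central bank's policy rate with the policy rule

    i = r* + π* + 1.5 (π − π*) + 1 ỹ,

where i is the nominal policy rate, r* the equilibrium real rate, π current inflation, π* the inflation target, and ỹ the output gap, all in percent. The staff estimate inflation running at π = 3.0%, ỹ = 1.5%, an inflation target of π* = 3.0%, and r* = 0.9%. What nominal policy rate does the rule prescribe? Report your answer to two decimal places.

i = 0.9 + 3.0 + 1.5 × (3.0 − 3.0) + 1 × 1.5
   = 0.9 + 3 + 0 + 1.5 = 5.40

5.40%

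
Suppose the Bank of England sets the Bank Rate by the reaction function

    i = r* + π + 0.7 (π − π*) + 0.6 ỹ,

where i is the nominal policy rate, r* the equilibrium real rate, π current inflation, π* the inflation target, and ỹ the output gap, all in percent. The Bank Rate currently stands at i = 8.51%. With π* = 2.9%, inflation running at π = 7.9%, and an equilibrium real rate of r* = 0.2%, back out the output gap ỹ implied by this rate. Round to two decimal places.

-5.15%

0.6 ỹ = 8.51 − 0.2 − 7.9 − 0.7 × (7.9 − 2.9) = -3.09
ỹ = -3.09 / 0.6 = -5.15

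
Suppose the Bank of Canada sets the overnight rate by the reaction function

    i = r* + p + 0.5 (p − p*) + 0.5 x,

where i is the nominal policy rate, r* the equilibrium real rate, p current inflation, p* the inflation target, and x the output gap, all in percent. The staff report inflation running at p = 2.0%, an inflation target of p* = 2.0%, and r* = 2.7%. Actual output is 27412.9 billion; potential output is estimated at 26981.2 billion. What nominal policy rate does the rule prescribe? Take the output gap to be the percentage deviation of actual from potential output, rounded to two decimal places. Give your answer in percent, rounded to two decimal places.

5.50%

Output gap = 100 × (27412.9 − 26981.2) / 26981.2 = 1.60%.
i = 2.70 + 2.00 + 0.5 × (2.00 − 2.00) + 0.5 × 1.60
   = 2.70 + 2 + 0 + 0.8 = 5.50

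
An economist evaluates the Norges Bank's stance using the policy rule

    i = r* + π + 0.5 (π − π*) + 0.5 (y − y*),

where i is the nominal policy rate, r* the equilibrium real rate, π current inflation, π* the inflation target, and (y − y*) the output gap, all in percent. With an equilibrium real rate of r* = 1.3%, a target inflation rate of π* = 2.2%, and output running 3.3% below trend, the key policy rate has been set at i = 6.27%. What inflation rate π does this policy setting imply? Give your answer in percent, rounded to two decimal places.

Output 3.3% below potential → (y − y*) = -3.3.
Collecting π: i = r* + (1 + 0.5) π − 0.5 π* + 0.5 (y − y*)
1.5 π = 6.27 − 1.3 + 0.5 × 2.2 − 0.5 × (-3.3) = 7.72
π = 7.72 / 1.5 = 5.15

5.15%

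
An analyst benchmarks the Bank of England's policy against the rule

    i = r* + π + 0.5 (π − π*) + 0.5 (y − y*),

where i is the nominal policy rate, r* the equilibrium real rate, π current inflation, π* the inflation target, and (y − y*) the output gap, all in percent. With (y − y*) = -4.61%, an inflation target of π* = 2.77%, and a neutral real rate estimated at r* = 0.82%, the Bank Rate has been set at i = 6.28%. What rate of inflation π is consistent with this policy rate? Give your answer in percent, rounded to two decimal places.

6.10%

Collecting π: i = r* + (1 + 0.5) π − 0.5 π* + 0.5 (y − y*)
1.5 π = 6.28 − 0.82 + 0.5 × 2.77 − 0.5 × (-4.61) = 9.15
π = 9.15 / 1.5 = 6.10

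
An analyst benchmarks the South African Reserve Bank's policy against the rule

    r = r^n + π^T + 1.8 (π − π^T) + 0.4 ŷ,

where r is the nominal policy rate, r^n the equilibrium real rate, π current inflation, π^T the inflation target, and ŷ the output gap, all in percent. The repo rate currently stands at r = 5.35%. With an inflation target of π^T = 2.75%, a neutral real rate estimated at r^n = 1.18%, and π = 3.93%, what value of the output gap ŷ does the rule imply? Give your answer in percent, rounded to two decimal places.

-1.76%

0.4 ŷ = 5.35 − 1.18 − 2.75 − 1.8 × (3.93 − 2.75) = -0.704
ŷ = -0.704 / 0.4 = -1.76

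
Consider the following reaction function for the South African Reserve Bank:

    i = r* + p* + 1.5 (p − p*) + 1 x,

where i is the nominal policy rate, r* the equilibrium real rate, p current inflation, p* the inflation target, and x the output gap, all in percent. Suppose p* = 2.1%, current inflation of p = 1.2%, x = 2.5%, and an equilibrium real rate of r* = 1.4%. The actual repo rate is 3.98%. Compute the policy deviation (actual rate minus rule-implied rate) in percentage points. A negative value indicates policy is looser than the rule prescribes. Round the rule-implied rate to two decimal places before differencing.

i = 1.4 + 2.1 + 1.5 × (1.2 − 2.1) + 1 × 2.5
   = 1.4 + 2.1 − 1.35 + 2.5 = 4.65
Deviation = 3.98 − 4.65 = -0.67 pp.

-0.67 pp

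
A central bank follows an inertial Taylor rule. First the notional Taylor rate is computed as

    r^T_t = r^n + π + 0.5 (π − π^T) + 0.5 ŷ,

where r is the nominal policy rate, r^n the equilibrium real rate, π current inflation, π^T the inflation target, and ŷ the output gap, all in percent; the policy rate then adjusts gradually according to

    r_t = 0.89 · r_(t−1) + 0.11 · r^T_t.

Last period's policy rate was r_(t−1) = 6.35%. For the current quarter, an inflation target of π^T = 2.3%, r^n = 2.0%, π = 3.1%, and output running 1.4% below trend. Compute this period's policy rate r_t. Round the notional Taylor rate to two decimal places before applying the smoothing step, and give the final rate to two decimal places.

Output 1.4% below potential → ŷ = -1.4.
r^T_t = 2.0 + 3.1 + 0.5 × (3.1 − 2.3) + 0.5 × (-1.4)
   = 2.0 + 3.1 + 0.4 − 0.7 = 4.80
r_t = 0.89 × 6.35 + 0.11 × 4.80 = 5.6515 + 0.528 = 6.18

6.18%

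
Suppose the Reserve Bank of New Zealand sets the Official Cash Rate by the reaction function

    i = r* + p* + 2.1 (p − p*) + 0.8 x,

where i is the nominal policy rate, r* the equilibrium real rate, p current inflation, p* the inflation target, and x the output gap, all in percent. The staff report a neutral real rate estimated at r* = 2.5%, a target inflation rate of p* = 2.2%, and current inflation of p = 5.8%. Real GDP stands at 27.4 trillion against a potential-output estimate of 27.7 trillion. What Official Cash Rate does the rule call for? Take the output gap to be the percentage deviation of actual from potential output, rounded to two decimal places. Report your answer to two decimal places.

11.40%

Output gap = 100 × (27.4 − 27.7) / 27.7 = -1.08%.
i = 2.50 + 2.20 + 2.1 × (5.80 − 2.20) + 0.8 × (-1.08)
   = 2.50 + 2.2 + 7.56 − 0.864 = 11.40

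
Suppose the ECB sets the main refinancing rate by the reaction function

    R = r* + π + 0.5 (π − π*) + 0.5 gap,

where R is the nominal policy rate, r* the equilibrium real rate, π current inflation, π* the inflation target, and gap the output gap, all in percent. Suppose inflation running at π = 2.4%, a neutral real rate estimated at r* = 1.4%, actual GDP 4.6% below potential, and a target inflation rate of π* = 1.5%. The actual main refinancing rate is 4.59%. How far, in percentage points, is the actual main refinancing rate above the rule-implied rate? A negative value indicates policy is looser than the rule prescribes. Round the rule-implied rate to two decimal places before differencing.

Output 4.6% below potential → gap = -4.6.
R = 1.4 + 2.4 + 0.5 × (2.4 − 1.5) + 0.5 × (-4.6)
   = 1.4 + 2.4 + 0.45 − 2.3 = 1.95
Deviation = 4.59 − 1.95 = 2.64 pp.

2.64 pp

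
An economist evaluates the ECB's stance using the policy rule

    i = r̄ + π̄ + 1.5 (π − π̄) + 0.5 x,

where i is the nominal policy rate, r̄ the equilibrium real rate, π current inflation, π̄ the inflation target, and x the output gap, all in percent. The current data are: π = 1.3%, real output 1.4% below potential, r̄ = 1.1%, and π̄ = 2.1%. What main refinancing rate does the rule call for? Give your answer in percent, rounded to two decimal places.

Output 1.4% below potential → x = -1.4.
i = 1.1 + 2.1 + 1.5 × (1.3 − 2.1) + 0.5 × (-1.4)
   = 1.1 + 2.1 − 1.2 − 0.7 = 1.30

1.30%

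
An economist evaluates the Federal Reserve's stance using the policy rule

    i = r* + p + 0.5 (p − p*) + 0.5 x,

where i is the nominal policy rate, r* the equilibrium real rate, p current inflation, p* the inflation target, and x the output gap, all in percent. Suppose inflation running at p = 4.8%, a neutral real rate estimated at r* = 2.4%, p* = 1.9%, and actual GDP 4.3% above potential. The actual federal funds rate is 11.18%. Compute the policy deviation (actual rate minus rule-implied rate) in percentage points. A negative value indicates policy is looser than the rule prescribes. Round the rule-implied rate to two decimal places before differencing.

Output 4.3% above potential → x = 4.3.
i = 2.4 + 4.8 + 0.5 × (4.8 − 1.9) + 0.5 × 4.3
   = 2.4 + 4.8 + 1.45 + 2.15 = 10.80
Deviation = 11.18 − 10.80 = 0.38 pp.

0.38 pp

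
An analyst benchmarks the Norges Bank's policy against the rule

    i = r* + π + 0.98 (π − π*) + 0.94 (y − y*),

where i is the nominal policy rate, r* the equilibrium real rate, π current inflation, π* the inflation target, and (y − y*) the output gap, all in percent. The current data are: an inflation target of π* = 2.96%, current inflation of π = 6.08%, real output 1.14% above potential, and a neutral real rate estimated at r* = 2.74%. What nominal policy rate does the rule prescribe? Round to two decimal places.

Output 1.14% above potential → (y − y*) = 1.14.
i = 2.74 + 6.08 + 0.98 × (6.08 − 2.96) + 0.94 × 1.14
   = 2.74 + 6.08 + 3.0576 + 1.0716 = 12.95

12.95%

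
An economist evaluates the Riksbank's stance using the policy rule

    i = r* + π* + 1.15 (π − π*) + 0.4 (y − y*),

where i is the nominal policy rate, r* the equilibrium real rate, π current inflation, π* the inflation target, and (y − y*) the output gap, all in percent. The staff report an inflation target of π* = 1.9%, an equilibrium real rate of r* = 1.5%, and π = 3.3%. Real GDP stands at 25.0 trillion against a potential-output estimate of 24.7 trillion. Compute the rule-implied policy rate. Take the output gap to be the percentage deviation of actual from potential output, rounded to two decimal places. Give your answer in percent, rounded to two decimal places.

Output gap = 100 × (25.0 − 24.7) / 24.7 = 1.21%.
i = 1.50 + 1.90 + 1.15 × (3.30 − 1.90) + 0.4 × 1.21
   = 1.50 + 1.9 + 1.61 + 0.484 = 5.49

5.49%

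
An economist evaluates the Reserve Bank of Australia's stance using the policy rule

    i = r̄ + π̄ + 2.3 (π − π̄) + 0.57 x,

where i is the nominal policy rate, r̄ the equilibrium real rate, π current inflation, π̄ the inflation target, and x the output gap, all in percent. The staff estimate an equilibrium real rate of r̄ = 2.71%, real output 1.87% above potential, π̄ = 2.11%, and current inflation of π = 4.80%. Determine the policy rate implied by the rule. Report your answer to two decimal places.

Output 1.87% above potential → x = 1.87.
i = 2.71 + 2.11 + 2.3 × (4.80 − 2.11) + 0.57 × 1.87
   = 2.71 + 2.11 + 6.187 + 1.0659 = 12.07

12.07%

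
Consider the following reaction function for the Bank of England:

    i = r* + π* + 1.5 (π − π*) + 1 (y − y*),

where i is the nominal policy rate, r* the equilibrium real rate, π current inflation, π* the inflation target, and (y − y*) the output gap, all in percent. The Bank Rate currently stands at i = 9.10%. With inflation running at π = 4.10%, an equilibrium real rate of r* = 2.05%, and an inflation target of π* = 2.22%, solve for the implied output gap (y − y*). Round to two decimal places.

1 (y − y*) = 9.10 − 2.05 − 2.22 − 1.5 × (4.10 − 2.22) = 2.01
(y − y*) = 2.01 / 1 = 2.01

2.01%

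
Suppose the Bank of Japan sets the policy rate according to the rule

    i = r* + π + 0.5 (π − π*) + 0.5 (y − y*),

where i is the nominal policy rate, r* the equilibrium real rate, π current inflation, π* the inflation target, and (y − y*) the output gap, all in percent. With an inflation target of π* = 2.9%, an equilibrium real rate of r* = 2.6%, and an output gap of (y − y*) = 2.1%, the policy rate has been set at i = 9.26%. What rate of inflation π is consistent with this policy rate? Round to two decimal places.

Collecting π: i = r* + (1 + 0.5) π − 0.5 π* + 0.5 (y − y*)
1.5 π = 9.26 − 2.6 + 0.5 × 2.9 − 0.5 × 2.1 = 7.06
π = 7.06 / 1.5 = 4.71

4.71%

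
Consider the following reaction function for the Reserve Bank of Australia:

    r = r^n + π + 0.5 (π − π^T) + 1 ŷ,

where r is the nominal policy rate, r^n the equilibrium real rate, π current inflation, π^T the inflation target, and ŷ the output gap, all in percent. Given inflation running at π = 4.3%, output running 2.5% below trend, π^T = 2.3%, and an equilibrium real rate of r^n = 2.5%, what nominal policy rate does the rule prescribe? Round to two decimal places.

5.30%

Output 2.5% below potential → ŷ = -2.5.
r = 2.5 + 4.3 + 0.5 × (4.3 − 2.3) + 1 × (-2.5)
   = 2.5 + 4.3 + 1 − 2.5 = 5.30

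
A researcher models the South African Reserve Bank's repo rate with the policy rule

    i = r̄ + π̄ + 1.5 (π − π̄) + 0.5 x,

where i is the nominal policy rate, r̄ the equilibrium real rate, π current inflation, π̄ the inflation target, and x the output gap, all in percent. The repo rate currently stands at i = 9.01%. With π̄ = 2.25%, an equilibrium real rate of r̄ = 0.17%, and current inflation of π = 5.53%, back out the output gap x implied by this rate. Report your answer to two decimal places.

3.34%

0.5 x = 9.01 − 0.17 − 2.25 − 1.5 × (5.53 − 2.25) = 1.67
x = 1.67 / 0.5 = 3.34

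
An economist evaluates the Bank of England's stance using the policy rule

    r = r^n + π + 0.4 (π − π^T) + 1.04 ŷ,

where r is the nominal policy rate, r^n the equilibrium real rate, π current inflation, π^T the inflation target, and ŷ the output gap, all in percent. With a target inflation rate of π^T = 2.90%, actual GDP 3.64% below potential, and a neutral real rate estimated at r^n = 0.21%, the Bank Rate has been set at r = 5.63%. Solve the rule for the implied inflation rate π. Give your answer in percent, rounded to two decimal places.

Output 3.64% below potential → ŷ = -3.64.
Collecting π: r = r^n + (1 + 0.4) π − 0.4 π^T + 1.04 ŷ
1.4 π = 5.63 − 0.21 + 0.4 × 2.90 − 1.04 × (-3.64) = 10.3656
π = 10.3656 / 1.4 = 7.40

7.40%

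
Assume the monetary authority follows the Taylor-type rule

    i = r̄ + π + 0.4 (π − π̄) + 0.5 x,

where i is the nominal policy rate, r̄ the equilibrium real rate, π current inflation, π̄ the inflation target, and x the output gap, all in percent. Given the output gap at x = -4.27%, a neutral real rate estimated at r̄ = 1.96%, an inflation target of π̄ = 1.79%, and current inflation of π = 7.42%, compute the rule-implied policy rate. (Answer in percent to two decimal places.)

i = 1.96 + 7.42 + 0.4 × (7.42 − 1.79) + 0.5 × (-4.27)
   = 1.96 + 7.42 + 2.252 − 2.135 = 9.50

9.50%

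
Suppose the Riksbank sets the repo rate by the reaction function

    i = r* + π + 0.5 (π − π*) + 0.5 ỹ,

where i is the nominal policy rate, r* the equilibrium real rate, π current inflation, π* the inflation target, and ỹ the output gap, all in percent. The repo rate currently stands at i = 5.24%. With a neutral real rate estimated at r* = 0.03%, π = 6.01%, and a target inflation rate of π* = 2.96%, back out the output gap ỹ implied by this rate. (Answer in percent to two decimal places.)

-4.65%

0.5 ỹ = 5.24 − 0.03 − 6.01 − 0.5 × (6.01 − 2.96) = -2.325
ỹ = -2.325 / 0.5 = -4.65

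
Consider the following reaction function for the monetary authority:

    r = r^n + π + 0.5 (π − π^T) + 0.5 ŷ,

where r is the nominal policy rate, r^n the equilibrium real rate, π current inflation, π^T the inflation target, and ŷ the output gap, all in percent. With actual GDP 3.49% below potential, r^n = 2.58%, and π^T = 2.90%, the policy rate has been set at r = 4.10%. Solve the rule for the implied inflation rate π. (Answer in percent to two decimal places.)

3.14%

Output 3.49% below potential → ŷ = -3.49.
Collecting π: r = r^n + (1 + 0.5) π − 0.5 π^T + 0.5 ŷ
1.5 π = 4.10 − 2.58 + 0.5 × 2.90 − 0.5 × (-3.49) = 4.715
π = 4.715 / 1.5 = 3.14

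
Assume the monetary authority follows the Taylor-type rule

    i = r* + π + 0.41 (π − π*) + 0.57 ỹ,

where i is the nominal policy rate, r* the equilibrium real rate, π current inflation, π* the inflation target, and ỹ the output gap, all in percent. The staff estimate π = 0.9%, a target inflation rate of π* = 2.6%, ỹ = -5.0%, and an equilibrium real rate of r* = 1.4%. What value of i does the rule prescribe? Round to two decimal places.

-1.25%

i = 1.4 + 0.9 + 0.41 × (0.9 − 2.6) + 0.57 × (-5.0)
   = 1.4 + 0.9 − 0.697 − 2.85 = -1.25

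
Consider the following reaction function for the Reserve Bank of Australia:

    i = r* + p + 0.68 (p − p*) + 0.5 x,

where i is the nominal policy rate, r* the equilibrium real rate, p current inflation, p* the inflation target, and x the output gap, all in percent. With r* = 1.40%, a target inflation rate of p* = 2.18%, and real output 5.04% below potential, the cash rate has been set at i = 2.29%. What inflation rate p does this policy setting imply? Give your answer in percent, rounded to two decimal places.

Output 5.04% below potential → x = -5.04.
Collecting p: i = r* + (1 + 0.68) p − 0.68 p* + 0.5 x
1.68 p = 2.29 − 1.40 + 0.68 × 2.18 − 0.5 × (-5.04) = 4.8924
p = 4.8924 / 1.68 = 2.91

2.91%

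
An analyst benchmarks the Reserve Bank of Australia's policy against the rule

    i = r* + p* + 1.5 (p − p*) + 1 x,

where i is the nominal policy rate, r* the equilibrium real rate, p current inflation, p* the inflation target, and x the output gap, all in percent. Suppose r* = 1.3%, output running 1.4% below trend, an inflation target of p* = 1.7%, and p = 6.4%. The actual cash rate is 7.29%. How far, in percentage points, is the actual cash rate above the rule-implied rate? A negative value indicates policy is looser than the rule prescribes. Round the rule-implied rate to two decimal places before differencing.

-1.36 pp

Output 1.4% below potential → x = -1.4.
i = 1.3 + 1.7 + 1.5 × (6.4 − 1.7) + 1 × (-1.4)
   = 1.3 + 1.7 + 7.05 − 1.4 = 8.65
Deviation = 7.29 − 8.65 = -1.36 pp.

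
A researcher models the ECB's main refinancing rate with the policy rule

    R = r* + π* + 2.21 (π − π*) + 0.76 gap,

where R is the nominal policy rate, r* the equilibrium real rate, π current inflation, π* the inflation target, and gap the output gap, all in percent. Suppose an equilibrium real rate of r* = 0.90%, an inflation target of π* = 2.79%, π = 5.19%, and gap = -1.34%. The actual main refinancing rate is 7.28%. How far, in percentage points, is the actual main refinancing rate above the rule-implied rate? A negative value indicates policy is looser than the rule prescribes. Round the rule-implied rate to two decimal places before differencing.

-0.70 pp

R = 0.90 + 2.79 + 2.21 × (5.19 − 2.79) + 0.76 × (-1.34)
   = 0.90 + 2.79 + 5.304 − 1.0184 = 7.98
Deviation = 7.28 − 7.98 = -0.70 pp.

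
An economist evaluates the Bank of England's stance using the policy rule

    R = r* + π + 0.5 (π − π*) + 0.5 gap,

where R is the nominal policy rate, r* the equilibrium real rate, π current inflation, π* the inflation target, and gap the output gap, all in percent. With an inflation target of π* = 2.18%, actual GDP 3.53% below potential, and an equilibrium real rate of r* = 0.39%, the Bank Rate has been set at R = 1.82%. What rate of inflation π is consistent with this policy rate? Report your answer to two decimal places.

Output 3.53% below potential → gap = -3.53.
Collecting π: R = r* + (1 + 0.5) π − 0.5 π* + 0.5 gap
1.5 π = 1.82 − 0.39 + 0.5 × 2.18 − 0.5 × (-3.53) = 4.285
π = 4.285 / 1.5 = 2.86

2.86%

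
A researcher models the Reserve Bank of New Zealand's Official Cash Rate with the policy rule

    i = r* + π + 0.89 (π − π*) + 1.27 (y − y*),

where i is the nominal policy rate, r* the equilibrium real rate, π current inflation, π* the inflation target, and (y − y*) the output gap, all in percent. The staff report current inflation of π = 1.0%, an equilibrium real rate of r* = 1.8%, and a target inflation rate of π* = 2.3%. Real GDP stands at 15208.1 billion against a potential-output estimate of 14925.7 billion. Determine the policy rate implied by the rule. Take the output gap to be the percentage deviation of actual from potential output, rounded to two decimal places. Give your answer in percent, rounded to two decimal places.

Output gap = 100 × (15208.1 − 14925.7) / 14925.7 = 1.89%.
i = 1.80 + 1.00 + 0.89 × (1.00 − 2.30) + 1.27 × 1.89
   = 1.80 + 1 − 1.157 + 2.4003 = 4.04

4.04%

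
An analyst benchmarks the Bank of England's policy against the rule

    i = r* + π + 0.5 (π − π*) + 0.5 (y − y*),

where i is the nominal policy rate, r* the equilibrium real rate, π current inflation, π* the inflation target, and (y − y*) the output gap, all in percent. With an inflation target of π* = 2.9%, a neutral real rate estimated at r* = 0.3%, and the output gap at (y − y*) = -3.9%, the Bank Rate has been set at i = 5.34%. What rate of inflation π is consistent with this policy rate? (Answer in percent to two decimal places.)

Collecting π: i = r* + (1 + 0.5) π − 0.5 π* + 0.5 (y − y*)
1.5 π = 5.34 − 0.3 + 0.5 × 2.9 − 0.5 × (-3.9) = 8.44
π = 8.44 / 1.5 = 5.63

5.63%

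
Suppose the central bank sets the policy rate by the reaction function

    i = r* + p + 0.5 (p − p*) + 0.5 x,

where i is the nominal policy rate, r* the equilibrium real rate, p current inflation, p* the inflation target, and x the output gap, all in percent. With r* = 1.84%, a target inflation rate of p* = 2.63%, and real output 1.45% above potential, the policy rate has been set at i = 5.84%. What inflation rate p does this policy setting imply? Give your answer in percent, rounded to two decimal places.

3.06%

Output 1.45% above potential → x = 1.45.
Collecting p: i = r* + (1 + 0.5) p − 0.5 p* + 0.5 x
1.5 p = 5.84 − 1.84 + 0.5 × 2.63 − 0.5 × 1.45 = 4.59
p = 4.59 / 1.5 = 3.06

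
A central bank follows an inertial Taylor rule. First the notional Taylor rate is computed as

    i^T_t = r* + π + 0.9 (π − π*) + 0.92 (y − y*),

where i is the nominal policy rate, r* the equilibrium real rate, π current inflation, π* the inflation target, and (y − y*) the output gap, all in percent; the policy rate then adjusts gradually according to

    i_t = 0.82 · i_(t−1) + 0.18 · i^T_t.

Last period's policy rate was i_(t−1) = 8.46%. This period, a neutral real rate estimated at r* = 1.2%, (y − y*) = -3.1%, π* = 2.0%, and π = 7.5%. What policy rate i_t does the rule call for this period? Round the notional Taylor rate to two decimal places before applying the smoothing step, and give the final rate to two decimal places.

8.88%

i^T_t = 1.2 + 7.5 + 0.9 × (7.5 − 2.0) + 0.92 × (-3.1)
   = 1.2 + 7.5 + 4.95 − 2.852 = 10.80
i_t = 0.82 × 8.46 + 0.18 × 10.80 = 6.9372 + 1.944 = 8.88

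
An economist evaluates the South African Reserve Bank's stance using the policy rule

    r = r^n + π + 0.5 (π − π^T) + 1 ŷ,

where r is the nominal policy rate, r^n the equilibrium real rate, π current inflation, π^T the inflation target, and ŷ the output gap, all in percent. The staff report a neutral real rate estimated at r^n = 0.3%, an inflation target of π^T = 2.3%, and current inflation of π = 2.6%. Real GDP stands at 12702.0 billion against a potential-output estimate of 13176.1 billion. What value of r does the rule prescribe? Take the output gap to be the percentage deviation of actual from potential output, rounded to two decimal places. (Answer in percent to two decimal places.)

Output gap = 100 × (12702.0 − 13176.1) / 13176.1 = -3.60%.
r = 0.30 + 2.60 + 0.5 × (2.60 − 2.30) + 1 × (-3.60)
   = 0.30 + 2.6 + 0.15 − 3.6 = -0.55

-0.55%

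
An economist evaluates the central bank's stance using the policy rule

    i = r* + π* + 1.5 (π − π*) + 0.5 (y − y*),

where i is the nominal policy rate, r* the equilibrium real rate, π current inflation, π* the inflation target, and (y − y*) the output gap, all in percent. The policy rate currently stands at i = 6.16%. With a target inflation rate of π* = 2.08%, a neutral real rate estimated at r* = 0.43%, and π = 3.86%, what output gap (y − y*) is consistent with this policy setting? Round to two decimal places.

0.5 (y − y*) = 6.16 − 0.43 − 2.08 − 1.5 × (3.86 − 2.08) = 0.98
(y − y*) = 0.98 / 0.5 = 1.96

1.96%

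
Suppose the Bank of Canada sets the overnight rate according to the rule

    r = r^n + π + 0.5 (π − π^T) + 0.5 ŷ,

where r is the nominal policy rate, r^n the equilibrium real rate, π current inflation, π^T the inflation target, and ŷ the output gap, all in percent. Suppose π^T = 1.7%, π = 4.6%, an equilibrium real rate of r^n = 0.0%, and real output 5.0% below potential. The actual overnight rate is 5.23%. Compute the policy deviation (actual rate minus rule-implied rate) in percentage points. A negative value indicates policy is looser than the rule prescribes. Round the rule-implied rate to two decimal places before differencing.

Output 5.0% below potential → ŷ = -5.0.
r = 0.0 + 4.6 + 0.5 × (4.6 − 1.7) + 0.5 × (-5.0)
   = 0.0 + 4.6 + 1.45 − 2.5 = 3.55
Deviation = 5.23 − 3.55 = 1.68 pp.

1.68 pp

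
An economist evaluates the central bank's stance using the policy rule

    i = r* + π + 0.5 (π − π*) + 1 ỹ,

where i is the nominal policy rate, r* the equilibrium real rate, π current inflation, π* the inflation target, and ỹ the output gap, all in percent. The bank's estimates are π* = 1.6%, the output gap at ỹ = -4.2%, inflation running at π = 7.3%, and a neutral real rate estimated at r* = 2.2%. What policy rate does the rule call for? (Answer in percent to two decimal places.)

8.15%

i = 2.2 + 7.3 + 0.5 × (7.3 − 1.6) + 1 × (-4.2)
   = 2.2 + 7.3 + 2.85 − 4.2 = 8.15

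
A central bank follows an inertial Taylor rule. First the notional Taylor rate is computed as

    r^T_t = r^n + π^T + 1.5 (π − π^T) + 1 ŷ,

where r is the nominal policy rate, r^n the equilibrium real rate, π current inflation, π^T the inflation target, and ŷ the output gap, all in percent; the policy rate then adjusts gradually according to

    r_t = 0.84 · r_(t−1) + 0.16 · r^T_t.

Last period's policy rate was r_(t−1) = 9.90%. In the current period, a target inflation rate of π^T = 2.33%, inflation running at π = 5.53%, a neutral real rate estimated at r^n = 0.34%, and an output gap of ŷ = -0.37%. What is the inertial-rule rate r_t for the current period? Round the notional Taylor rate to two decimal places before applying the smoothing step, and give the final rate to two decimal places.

9.45%

r^T_t = 0.34 + 2.33 + 1.5 × (5.53 − 2.33) + 1 × (-0.37)
   = 0.34 + 2.33 + 4.8 − 0.37 = 7.10
r_t = 0.84 × 9.90 + 0.16 × 7.10 = 8.316 + 1.136 = 9.45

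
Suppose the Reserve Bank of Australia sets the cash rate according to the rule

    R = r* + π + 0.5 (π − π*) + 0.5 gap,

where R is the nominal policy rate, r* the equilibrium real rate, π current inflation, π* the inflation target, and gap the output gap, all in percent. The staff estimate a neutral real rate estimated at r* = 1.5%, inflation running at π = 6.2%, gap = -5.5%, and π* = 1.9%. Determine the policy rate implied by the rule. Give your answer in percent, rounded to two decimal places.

R = 1.5 + 6.2 + 0.5 × (6.2 − 1.9) + 0.5 × (-5.5)
   = 1.5 + 6.2 + 2.15 − 2.75 = 7.10

7.10%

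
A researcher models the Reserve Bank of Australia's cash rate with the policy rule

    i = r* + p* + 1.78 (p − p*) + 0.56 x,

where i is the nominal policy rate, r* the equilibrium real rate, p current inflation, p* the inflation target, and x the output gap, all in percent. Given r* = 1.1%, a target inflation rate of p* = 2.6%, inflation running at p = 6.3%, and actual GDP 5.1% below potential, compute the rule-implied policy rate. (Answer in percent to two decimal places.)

7.43%

Output 5.1% below potential → x = -5.1.
i = 1.1 + 2.6 + 1.78 × (6.3 − 2.6) + 0.56 × (-5.1)
   = 1.1 + 2.6 + 6.586 − 2.856 = 7.43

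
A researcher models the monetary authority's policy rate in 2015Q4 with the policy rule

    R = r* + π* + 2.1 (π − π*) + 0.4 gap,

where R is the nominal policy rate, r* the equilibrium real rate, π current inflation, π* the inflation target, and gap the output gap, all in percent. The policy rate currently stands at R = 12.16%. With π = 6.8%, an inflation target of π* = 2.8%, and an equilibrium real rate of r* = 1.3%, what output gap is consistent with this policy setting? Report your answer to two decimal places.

-0.85%

0.4 gap = 12.16 − 1.3 − 2.8 − 2.1 × (6.8 − 2.8) = -0.34
gap = -0.34 / 0.4 = -0.85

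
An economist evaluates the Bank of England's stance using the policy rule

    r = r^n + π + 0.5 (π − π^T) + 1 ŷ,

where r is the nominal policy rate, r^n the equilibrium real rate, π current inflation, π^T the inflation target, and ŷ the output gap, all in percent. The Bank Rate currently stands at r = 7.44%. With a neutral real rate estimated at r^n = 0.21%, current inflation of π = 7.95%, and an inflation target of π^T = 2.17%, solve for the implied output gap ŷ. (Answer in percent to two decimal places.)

-3.61%

1 ŷ = 7.44 − 0.21 − 7.95 − 0.5 × (7.95 − 2.17) = -3.61
ŷ = -3.61 / 1 = -3.61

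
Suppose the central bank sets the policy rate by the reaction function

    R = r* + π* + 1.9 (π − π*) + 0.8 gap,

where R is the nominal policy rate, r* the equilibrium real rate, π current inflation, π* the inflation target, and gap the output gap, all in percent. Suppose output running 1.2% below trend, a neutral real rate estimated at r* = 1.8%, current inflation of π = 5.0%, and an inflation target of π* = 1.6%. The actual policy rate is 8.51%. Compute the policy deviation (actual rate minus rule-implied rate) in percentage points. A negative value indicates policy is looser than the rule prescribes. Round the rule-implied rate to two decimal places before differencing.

-0.39 pp

Output 1.2% below potential → gap = -1.2.
R = 1.8 + 1.6 + 1.9 × (5.0 − 1.6) + 0.8 × (-1.2)
   = 1.8 + 1.6 + 6.46 − 0.96 = 8.90
Deviation = 8.51 − 8.90 = -0.39 pp.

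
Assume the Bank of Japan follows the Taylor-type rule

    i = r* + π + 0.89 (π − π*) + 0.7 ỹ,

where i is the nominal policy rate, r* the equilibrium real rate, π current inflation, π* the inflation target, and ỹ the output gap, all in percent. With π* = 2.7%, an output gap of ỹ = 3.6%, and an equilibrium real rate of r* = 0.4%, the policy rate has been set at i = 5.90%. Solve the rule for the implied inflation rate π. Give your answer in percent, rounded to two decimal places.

Collecting π: i = r* + (1 + 0.89) π − 0.89 π* + 0.7 ỹ
1.89 π = 5.90 − 0.4 + 0.89 × 2.7 − 0.7 × 3.6 = 5.383
π = 5.383 / 1.89 = 2.85

2.85%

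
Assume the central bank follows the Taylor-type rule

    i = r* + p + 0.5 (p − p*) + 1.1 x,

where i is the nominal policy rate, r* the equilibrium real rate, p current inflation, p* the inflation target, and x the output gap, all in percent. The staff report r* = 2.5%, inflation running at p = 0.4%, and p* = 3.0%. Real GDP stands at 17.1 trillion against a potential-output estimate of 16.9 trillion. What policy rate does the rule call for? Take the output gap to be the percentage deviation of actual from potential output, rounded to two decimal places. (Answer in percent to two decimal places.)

Output gap = 100 × (17.1 − 16.9) / 16.9 = 1.18%.
i = 2.50 + 0.40 + 0.5 × (0.40 − 3.00) + 1.1 × 1.18
   = 2.50 + 0.4 − 1.3 + 1.298 = 2.90

2.90%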